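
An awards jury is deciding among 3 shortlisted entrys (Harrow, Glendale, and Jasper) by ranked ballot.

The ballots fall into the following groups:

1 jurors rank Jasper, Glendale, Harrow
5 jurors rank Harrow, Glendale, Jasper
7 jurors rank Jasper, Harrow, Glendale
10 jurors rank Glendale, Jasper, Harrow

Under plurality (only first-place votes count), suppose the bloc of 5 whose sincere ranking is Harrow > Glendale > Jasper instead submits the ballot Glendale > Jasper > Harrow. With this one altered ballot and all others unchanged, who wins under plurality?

Glendale

First-place totals with the altered ballot: Harrow 0, Glendale 15, Jasper 8.
The winner is unchanged: still Glendale.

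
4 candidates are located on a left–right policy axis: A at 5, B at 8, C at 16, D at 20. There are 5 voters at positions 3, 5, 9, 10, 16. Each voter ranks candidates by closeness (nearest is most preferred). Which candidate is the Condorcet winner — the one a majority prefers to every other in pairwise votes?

With single-peaked preferences on a line, the Condorcet winner is the candidate closest to the median voter.
The median voter (position 9) is closest to B at 8.
Check: B vs D — voters closer to B: 4 of 5.

B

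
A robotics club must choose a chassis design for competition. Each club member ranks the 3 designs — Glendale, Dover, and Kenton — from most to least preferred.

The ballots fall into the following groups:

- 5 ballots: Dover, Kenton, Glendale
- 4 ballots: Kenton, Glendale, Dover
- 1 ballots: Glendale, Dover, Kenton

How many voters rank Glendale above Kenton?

1

Ballots ranking Glendale above Kenton: 1.
Ballots ranking Kenton above Glendale: 5+4 = 9.
So 1 of 10 voters prefer Glendale to Kenton.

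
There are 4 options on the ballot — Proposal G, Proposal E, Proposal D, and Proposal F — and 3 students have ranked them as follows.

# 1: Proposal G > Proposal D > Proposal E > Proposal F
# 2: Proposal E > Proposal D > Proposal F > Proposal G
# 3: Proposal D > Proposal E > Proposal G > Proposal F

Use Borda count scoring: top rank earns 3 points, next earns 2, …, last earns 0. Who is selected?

Borda scores:
  Proposal G: 3 + 0 + 1 = 4
  Proposal E: 1 + 3 + 2 = 6
  Proposal D: 2 + 2 + 3 = 7
  Proposal F: 0 + 1 + 0 = 1
Proposal D has the highest total.

Proposal D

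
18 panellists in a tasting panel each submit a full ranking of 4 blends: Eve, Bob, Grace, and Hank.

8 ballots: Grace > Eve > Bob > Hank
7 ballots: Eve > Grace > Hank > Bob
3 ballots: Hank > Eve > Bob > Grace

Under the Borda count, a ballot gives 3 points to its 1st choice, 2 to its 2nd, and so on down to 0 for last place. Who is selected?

Borda scores:
  Eve: 8·2 + 7·3 + 3·2 = 43
  Bob: 8·1 + 7·0 + 3·1 = 11
  Grace: 8·3 + 7·2 + 3·0 = 38
  Hank: 8·0 + 7·1 + 3·3 = 16
Eve has the highest total.

Eve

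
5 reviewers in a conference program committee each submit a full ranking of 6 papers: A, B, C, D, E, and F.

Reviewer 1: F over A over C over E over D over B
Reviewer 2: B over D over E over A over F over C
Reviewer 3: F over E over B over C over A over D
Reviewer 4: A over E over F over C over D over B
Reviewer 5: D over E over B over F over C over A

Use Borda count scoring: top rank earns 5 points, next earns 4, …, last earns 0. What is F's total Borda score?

Borda scores:
  A: 4 + 2 + 1 + 5 + 0 = 12
  B: 0 + 5 + 3 + 0 + 3 = 11
  C: 3 + 0 + 2 + 2 + 1 = 8
  D: 1 + 4 + 0 + 1 + 5 = 11
  E: 2 + 3 + 4 + 4 + 4 = 17
  F: 5 + 1 + 5 + 3 + 2 = 16

16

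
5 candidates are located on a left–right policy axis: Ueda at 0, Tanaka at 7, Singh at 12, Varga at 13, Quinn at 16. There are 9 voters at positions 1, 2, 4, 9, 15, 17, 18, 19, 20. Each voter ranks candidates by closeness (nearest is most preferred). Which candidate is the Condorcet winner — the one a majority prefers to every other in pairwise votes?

With single-peaked preferences on a line, the Condorcet winner is the candidate closest to the median voter.
The median voter (position 15) is closest to Quinn at 16.
Check: Quinn vs Ueda — voters closer to Quinn: 6 of 9.

Quinn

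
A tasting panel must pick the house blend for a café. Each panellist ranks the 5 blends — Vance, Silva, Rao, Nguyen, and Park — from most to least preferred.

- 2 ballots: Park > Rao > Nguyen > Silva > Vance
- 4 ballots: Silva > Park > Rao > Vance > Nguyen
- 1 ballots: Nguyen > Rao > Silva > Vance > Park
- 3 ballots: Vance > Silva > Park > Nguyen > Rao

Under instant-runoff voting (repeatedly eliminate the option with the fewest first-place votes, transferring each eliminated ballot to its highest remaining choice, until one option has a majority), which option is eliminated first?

Rao

Round 1: Silva 4, Vance 3, Park 2, Nguyen 1, Rao 0. Rao has the fewest and is eliminated.
Round 2: Silva 4, Vance 3, Park 2, Nguyen 1. Nguyen has the fewest and is eliminated.
Round 3: Silva 5, Vance 3, Park 2. Park has the fewest and is eliminated.
Round 4: Silva 7, Vance 3. Silva has a majority.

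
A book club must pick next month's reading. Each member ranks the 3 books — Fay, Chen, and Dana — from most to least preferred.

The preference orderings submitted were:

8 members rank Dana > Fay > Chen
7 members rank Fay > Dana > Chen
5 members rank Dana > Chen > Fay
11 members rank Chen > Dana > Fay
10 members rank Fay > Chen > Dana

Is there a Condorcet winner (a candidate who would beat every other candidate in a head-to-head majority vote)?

No

Head-to-head results (41 voters total):
Fay vs Chen: Fay wins 25–16.
Fay vs Dana: Dana wins 24–17.
Chen vs Dana: Chen wins 21–20.
No candidate beats all others: Fay beats Chen beats Dana beats Fay, a majority cycle.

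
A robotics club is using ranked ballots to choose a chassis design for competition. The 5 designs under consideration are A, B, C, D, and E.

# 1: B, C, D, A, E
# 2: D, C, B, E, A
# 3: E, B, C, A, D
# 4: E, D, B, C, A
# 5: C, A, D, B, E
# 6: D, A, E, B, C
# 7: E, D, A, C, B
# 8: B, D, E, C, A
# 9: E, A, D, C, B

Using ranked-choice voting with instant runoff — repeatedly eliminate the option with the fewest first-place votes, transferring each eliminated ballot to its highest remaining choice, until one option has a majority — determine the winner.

D

Round 1: E 4, B 2, D 2, C 1, A 0. A has the fewest and is eliminated.
Round 2: E 4, B 2, D 2, C 1. C has the fewest and is eliminated.
Round 3: E 4, D 3, B 2. B has the fewest and is eliminated.
Round 4: D 5, E 4. D has a majority.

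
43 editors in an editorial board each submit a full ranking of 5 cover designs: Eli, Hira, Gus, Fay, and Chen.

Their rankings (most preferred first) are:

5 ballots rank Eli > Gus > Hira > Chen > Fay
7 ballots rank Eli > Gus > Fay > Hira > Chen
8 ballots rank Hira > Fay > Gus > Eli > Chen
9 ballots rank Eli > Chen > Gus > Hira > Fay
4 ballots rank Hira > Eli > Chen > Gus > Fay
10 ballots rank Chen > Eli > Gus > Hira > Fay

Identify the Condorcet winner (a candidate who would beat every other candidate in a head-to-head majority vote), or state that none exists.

Eli

Head-to-head results (43 voters total):
Eli vs Hira: Eli wins 31–12.
Eli vs Gus: Eli wins 35–8.
Eli vs Fay: Eli wins 35–8.
Eli vs Chen: Eli wins 33–10.
Hira vs Gus: Gus wins 31–12.
Hira vs Fay: Hira wins 36–7.
Hira vs Chen: Hira wins 24–19.
Gus vs Fay: Gus wins 35–8.
Gus vs Chen: Chen wins 23–20.
Fay vs Chen: Chen wins 28–15.
Eli beats each rival — Hira (31–12), Gus (35–8), Fay (35–8), Chen (33–10) — so Eli is the Condorcet winner.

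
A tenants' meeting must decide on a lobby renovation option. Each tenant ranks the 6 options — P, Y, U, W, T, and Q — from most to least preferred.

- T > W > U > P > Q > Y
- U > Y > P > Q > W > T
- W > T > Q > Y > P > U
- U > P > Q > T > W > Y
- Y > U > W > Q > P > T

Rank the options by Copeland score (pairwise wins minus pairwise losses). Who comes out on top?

U

Pairwise results:
  P vs Y: Y wins 3–2.
  P vs U: U wins 4–1.
  P vs W: W wins 3–2.
  P vs T: P wins 3–2.
  P vs Q: P wins 3–2.
  Y vs U: U wins 3–2.
  Y vs W: W wins 3–2.
  Y vs T: T wins 3–2.
  Y vs Q: Q wins 3–2.
  U vs W: U wins 3–2.
  U vs T: U wins 3–2.
  U vs Q: U wins 4–1.
  W vs T: W wins 3–2.
  W vs Q: W wins 3–2.
  T vs Q: Q wins 3–2.
Copeland scores (wins − losses):
  P: 2 − 3 = -1
  Y: 1 − 4 = -3
  U: 5 − 0 = 5
  W: 4 − 1 = 3
  T: 1 − 4 = -3
  Q: 2 − 3 = -1
U has the best Copeland score.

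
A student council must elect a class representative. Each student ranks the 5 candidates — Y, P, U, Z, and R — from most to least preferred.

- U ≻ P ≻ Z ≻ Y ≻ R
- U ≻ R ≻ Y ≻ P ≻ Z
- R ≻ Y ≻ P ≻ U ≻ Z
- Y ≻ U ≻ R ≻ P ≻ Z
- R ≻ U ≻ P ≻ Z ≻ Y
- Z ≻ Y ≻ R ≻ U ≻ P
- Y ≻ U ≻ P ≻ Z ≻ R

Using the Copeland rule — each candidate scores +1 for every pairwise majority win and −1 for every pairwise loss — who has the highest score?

Pairwise results:
  Y vs P: Y wins 5–2.
  Y vs U: Y wins 4–3.
  Y vs Z: Y wins 4–3.
  Y vs R: Y wins 4–3.
  P vs U: U wins 6–1.
  P vs Z: P wins 6–1.
  P vs R: R wins 5–2.
  U vs Z: U wins 6–1.
  U vs R: U wins 4–3.
  Z vs R: R wins 4–3.
Copeland scores (wins − losses):
  Y: 4 − 0 = 4
  P: 1 − 3 = -2
  U: 3 − 1 = 2
  Z: 0 − 4 = -4
  R: 2 − 2 = 0
Y has the best Copeland score.

Y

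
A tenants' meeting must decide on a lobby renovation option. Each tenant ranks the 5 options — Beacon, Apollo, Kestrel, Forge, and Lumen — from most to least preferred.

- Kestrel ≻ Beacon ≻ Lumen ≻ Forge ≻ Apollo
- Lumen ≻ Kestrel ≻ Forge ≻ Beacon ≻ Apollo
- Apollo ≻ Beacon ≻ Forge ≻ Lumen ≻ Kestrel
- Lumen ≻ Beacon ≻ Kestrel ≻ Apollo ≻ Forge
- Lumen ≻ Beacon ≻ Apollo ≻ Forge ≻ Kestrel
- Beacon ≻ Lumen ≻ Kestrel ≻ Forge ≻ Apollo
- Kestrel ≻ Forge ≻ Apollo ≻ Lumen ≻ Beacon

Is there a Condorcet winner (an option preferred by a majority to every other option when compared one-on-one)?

Head-to-head results (7 voters total):
Beacon vs Apollo: Beacon wins 5–2.
Beacon vs Kestrel: Beacon wins 4–3.
Beacon vs Forge: Beacon wins 5–2.
Beacon vs Lumen: Lumen wins 4–3.
Apollo vs Kestrel: Kestrel wins 5–2.
Apollo vs Forge: Forge wins 4–3.
Apollo vs Lumen: Lumen wins 5–2.
Kestrel vs Forge: Kestrel wins 5–2.
Kestrel vs Lumen: Lumen wins 5–2.
Forge vs Lumen: Lumen wins 5–2.
Lumen beats each rival — Beacon (4–3), Apollo (5–2), Kestrel (5–2), Forge (5–2) — so Lumen is the Condorcet winner.

Yes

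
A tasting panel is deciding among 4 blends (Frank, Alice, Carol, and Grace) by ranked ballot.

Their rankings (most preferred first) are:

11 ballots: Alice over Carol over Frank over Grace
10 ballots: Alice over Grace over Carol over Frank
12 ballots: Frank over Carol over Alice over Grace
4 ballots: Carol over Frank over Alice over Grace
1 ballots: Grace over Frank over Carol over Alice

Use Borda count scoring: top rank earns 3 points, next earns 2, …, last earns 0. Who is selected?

Alice

Borda scores:
  Frank: 11·1 + 10·0 + 12·3 + 4·2 + 2 = 57
  Alice: 11·3 + 10·3 + 12·1 + 4·1 + 0 = 79
  Carol: 11·2 + 10·1 + 12·2 + 4·3 + 1 = 69
  Grace: 11·0 + 10·2 + 12·0 + 4·0 + 3 = 23
Alice has the highest total.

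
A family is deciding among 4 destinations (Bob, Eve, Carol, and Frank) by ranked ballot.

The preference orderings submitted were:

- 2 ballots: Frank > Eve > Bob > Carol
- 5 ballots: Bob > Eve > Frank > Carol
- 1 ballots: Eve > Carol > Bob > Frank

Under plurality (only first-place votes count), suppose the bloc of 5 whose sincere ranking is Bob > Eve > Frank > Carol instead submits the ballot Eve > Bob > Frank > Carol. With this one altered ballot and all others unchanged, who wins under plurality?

Eve

First-place totals with the altered ballot: Bob 0, Eve 6, Carol 0, Frank 2.
The switch changes the winner from Bob to Eve.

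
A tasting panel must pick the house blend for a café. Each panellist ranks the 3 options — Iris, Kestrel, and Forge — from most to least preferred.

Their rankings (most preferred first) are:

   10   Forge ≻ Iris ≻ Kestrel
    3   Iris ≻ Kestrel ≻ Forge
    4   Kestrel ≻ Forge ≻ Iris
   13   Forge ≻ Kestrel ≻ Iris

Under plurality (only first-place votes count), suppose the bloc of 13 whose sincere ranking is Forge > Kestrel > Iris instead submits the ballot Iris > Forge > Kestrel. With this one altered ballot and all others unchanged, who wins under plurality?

First-place totals with the altered ballot: Iris 16, Kestrel 4, Forge 10.
The switch changes the winner from Forge to Iris.

Iris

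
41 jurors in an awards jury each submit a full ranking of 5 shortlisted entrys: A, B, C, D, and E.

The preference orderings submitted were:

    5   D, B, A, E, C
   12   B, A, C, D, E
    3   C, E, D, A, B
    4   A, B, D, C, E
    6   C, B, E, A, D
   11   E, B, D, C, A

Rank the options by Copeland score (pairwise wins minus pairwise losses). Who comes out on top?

Pairwise results:
  A vs B: B wins 34–7.
  A vs C: A wins 21–20.
  A vs D: A wins 22–19.
  A vs E: A wins 21–20.
  B vs C: B wins 32–9.
  B vs D: B wins 33–8.
  B vs E: B wins 27–14.
  C vs D: C wins 21–20.
  C vs E: C wins 25–16.
  D vs E: D wins 21–20.
Copeland scores (wins − losses):
  A: 3 − 1 = 2
  B: 4 − 0 = 4
  C: 2 − 2 = 0
  D: 1 − 3 = -2
  E: 0 − 4 = -4
B has the best Copeland score.

B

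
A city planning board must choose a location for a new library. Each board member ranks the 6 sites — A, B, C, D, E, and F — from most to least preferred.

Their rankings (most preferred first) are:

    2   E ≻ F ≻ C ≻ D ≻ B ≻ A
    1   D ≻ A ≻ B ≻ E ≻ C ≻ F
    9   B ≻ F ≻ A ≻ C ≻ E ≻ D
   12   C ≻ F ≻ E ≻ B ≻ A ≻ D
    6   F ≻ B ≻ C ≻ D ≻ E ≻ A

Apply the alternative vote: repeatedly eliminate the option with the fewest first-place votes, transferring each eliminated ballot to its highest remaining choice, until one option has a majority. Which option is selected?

Round 1: C 12, B 9, F 6, E 2, D 1, A 0. A has the fewest and is eliminated.
Round 2: C 12, B 9, F 6, E 2, D 1. D has the fewest and is eliminated.
Round 3: C 12, B 10, F 6, E 2. E has the fewest and is eliminated.
Round 4: C 12, B 10, F 8. F has the fewest and is eliminated.
Round 5: B 16, C 14. B has a majority.

B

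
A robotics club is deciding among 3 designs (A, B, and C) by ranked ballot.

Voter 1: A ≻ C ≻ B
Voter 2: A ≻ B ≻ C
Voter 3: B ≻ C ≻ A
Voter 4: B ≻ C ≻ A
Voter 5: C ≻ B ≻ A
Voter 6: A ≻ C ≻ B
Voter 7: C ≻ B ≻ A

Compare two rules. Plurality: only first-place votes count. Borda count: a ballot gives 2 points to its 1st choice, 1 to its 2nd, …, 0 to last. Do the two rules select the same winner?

No

Plurality first-place counts: A 3, B 2, C 2 → A.
Borda totals: A 6, B 7, C 8 → C.
The two rules disagree: plurality picks A, Borda picks C.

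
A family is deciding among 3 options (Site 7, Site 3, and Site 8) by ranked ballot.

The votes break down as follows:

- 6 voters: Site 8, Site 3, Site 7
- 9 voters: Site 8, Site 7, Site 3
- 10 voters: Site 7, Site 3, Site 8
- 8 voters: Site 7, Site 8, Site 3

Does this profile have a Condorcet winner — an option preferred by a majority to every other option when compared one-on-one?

Head-to-head results (33 voters total):
Site 7 vs Site 3: Site 7 wins 27–6.
Site 7 vs Site 8: Site 7 wins 18–15.
Site 3 vs Site 8: Site 8 wins 23–10.
Site 7 beats each rival — Site 3 (27–6), Site 8 (18–15) — so Site 7 is the Condorcet winner.

Yes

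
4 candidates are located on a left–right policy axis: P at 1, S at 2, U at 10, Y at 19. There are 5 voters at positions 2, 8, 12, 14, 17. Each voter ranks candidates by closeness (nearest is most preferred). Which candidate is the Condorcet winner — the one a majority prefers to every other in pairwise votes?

U

With single-peaked preferences on a line, the Condorcet winner is the candidate closest to the median voter.
The median voter (position 12) is closest to U at 10.
Check: U vs S — voters closer to U: 4 of 5.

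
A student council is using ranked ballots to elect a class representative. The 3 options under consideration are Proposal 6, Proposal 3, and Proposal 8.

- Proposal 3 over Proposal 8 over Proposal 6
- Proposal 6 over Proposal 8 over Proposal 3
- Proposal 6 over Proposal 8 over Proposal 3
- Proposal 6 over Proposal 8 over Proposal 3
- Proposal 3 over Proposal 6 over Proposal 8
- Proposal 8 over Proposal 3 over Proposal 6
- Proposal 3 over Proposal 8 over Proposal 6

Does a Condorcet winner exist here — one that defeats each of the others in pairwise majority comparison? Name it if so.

No Condorcet winner

Head-to-head results (7 voters total):
Proposal 6 vs Proposal 3: Proposal 3 wins 4–3.
Proposal 6 vs Proposal 8: Proposal 6 wins 4–3.
Proposal 3 vs Proposal 8: Proposal 8 wins 4–3.
No candidate beats all others: Proposal 6 beats Proposal 8 beats Proposal 3 beats Proposal 6, a majority cycle.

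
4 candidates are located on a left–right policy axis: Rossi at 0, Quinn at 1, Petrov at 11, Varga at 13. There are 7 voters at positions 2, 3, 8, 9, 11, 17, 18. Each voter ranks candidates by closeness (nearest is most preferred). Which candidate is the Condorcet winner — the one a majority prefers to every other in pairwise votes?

Petrov

With single-peaked preferences on a line, the Condorcet winner is the candidate closest to the median voter.
The median voter (position 9) is closest to Petrov at 11.
Check: Petrov vs Quinn — voters closer to Petrov: 5 of 7.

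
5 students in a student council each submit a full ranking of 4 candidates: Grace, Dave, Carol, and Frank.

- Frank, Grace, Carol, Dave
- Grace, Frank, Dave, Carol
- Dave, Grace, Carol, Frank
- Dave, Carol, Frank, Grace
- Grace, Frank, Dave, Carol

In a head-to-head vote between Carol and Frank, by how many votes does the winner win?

1

Ballots ranking Carol above Frank: 2.
Ballots ranking Frank above Carol: 3.
Frank wins 3–2, a margin of 1.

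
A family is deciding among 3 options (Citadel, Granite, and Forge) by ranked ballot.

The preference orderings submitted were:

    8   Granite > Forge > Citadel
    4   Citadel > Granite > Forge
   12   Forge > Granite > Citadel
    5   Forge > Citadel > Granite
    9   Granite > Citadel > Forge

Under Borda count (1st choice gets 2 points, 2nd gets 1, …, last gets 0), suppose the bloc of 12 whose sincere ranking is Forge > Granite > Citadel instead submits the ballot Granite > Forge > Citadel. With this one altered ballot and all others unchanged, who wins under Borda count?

Borda totals with the altered ballot: Citadel 22, Granite 62, Forge 30.
The winner is unchanged: still Granite.

Granite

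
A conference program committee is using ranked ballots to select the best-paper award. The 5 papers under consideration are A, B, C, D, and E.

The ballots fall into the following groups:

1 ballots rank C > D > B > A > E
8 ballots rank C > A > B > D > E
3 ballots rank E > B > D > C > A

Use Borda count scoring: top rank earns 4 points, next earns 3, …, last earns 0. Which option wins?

Borda scores:
  A: 1 + 8·3 + 3·0 = 25
  B: 2 + 8·2 + 3·3 = 27
  C: 4 + 8·4 + 3·1 = 39
  D: 3 + 8·1 + 3·2 = 17
  E: 0 + 8·0 + 3·4 = 12
C has the highest total.

C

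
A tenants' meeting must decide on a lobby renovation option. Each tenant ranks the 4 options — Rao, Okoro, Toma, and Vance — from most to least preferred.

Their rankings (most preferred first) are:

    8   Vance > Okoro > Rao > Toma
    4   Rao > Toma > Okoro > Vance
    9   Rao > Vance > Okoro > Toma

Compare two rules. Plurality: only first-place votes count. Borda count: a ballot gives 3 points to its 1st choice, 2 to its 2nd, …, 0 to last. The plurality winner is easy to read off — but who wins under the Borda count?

Plurality first-place counts: Rao 13, Okoro 0, Toma 0, Vance 8 → Rao.
Borda totals: Rao 47, Okoro 29, Toma 8, Vance 42 → Rao.

Rao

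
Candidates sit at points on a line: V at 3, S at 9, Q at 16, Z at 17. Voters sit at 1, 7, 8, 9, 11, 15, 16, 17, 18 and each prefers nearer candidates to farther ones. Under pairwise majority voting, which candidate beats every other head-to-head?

With single-peaked preferences on a line, the Condorcet winner is the candidate closest to the median voter.
The median voter (position 11) is closest to S at 9.
Check: S vs Q — voters closer to S: 5 of 9.

S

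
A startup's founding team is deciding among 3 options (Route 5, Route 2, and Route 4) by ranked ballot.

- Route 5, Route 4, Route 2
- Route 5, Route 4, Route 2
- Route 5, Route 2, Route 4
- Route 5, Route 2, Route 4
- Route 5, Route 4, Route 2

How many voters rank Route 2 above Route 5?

0

Ballots ranking Route 2 above Route 5: 0.
Ballots ranking Route 5 above Route 2: 5.
So 0 of 5 voters prefer Route 2 to Route 5.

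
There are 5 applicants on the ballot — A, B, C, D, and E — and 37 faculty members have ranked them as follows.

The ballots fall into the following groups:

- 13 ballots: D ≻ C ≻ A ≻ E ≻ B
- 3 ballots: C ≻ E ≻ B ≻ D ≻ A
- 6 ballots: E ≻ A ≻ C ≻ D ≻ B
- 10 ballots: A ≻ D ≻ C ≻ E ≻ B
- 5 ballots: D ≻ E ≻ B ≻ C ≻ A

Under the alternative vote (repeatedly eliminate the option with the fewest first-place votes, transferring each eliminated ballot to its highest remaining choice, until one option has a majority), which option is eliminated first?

Round 1: D 18, A 10, E 6, C 3, B 0. B has the fewest and is eliminated.
Round 2: D 18, A 10, E 6, C 3. C has the fewest and is eliminated.
Round 3: D 18, A 10, E 9. E has the fewest and is eliminated.
Round 4: D 21, A 16. D has a majority.

B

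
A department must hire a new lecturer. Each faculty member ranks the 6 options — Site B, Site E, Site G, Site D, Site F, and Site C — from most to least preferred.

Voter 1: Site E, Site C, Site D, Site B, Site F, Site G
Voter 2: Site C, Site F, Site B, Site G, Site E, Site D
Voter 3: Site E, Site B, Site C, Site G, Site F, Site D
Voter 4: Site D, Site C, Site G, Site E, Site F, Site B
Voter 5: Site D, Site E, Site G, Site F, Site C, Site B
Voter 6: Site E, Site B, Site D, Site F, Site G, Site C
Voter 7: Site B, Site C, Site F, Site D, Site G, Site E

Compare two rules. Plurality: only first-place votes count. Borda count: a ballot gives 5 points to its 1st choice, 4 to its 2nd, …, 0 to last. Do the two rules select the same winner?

Plurality first-place counts: Site B 1, Site E 3, Site G 0, Site D 2, Site F 0, Site C 1 → Site E.
Borda totals: Site B 18, Site E 22, Site G 12, Site D 18, Site F 14, Site C 21 → Site E.
The two rules agree on Site E.

Yes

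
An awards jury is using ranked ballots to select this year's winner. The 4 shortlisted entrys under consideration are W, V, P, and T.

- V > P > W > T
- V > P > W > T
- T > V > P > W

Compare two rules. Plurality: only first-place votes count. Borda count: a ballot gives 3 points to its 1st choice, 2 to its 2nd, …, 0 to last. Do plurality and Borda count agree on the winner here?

Yes

Plurality first-place counts: W 0, V 2, P 0, T 1 → V.
Borda totals: W 2, V 8, P 5, T 3 → V.
The two rules agree on V.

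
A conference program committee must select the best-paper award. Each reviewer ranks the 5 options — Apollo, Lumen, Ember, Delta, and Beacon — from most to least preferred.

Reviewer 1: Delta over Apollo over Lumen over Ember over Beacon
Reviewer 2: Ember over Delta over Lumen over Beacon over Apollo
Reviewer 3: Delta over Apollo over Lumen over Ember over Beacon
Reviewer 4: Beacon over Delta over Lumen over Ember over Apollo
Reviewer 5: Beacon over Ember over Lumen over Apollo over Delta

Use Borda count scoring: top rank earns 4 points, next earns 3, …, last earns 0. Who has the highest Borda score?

Borda scores:
  Apollo: 3 + 0 + 3 + 0 + 1 = 7
  Lumen: 2 + 2 + 2 + 2 + 2 = 10
  Ember: 1 + 4 + 1 + 1 + 3 = 10
  Delta: 4 + 3 + 4 + 3 + 0 = 14
  Beacon: 0 + 1 + 0 + 4 + 4 = 9
Delta has the highest total.

Delta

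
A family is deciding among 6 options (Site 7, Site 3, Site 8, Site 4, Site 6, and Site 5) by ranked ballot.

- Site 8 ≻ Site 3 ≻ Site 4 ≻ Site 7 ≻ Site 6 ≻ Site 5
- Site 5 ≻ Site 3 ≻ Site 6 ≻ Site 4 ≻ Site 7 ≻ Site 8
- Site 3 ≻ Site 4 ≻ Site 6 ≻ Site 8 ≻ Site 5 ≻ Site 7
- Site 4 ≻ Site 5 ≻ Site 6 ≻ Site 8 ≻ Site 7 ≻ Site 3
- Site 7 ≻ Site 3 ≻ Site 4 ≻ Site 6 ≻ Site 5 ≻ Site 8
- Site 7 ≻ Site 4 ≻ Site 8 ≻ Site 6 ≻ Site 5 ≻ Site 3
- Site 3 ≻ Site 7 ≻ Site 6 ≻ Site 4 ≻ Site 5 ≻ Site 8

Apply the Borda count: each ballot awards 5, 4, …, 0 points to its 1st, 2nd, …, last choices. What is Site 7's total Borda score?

Borda scores:
  Site 7: 2 + 1 + 0 + 1 + 5 + 5 + 4 = 18
  Site 3: 4 + 4 + 5 + 0 + 4 + 0 + 5 = 22
  Site 8: 5 + 0 + 2 + 2 + 0 + 3 + 0 = 12
  Site 4: 3 + 2 + 4 + 5 + 3 + 4 + 2 = 23
  Site 6: 1 + 3 + 3 + 3 + 2 + 2 + 3 = 17
  Site 5: 0 + 5 + 1 + 4 + 1 + 1 + 1 = 13

18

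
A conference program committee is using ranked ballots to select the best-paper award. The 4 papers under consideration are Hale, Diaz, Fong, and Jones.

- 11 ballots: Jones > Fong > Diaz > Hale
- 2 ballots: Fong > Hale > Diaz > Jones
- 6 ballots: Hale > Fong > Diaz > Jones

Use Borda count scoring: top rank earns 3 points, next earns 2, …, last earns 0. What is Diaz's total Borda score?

Borda scores:
  Hale: 11·0 + 2·2 + 6·3 = 22
  Diaz: 11·1 + 2·1 + 6·1 = 19
  Fong: 11·2 + 2·3 + 6·2 = 40
  Jones: 11·3 + 2·0 + 6·0 = 33

19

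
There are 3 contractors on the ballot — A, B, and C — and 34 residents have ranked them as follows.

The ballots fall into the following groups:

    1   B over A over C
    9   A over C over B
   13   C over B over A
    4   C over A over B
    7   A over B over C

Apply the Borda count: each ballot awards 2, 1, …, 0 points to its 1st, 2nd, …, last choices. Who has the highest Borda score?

Borda scores:
  A: 1 + 9·2 + 13·0 + 4·1 + 7·2 = 37
  B: 2 + 9·0 + 13·1 + 4·0 + 7·1 = 22
  C: 0 + 9·1 + 13·2 + 4·2 + 7·0 = 43
C has the highest total.

C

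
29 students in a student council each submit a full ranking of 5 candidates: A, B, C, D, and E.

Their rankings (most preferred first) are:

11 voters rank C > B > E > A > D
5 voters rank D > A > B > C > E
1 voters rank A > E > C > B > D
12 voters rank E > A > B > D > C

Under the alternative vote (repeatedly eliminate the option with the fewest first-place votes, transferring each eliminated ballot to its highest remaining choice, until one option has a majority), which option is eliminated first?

B

Round 1: E 12, C 11, D 5, A 1, B 0. B has the fewest and is eliminated.
Round 2: E 12, C 11, D 5, A 1. A has the fewest and is eliminated.
Round 3: E 13, C 11, D 5. D has the fewest and is eliminated.
Round 4: C 16, E 13. C has a majority.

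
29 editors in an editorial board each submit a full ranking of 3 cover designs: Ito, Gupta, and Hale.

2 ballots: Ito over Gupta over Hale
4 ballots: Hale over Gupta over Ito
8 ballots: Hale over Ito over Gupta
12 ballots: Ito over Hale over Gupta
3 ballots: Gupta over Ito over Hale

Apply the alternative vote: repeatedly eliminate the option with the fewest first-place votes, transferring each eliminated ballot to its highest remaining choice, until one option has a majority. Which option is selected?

Round 1: Ito 14, Hale 12, Gupta 3. Gupta has the fewest and is eliminated.
Round 2: Ito 17, Hale 12. Ito has a majority.

Ito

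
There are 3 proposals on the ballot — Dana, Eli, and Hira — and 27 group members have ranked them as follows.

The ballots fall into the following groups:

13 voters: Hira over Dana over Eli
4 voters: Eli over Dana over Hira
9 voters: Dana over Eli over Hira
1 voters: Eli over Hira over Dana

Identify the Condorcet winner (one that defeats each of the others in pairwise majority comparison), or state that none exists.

Head-to-head results (27 voters total):
Dana vs Eli: Dana wins 22–5.
Dana vs Hira: Hira wins 14–13.
Eli vs Hira: Eli wins 14–13.
No candidate beats all others: Dana beats Eli beats Hira beats Dana, a majority cycle.

No Condorcet winner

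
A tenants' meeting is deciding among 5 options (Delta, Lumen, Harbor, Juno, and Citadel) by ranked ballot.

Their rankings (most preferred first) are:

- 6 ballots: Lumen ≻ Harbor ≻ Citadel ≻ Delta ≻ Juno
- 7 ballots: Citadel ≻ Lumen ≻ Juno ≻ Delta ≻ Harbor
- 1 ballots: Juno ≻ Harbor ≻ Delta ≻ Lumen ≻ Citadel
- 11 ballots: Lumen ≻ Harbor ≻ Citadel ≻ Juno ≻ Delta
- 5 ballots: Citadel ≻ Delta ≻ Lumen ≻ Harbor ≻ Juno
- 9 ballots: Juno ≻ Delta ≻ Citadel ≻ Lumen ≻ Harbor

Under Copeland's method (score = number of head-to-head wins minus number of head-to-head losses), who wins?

Citadel

Pairwise results:
  Delta vs Lumen: Lumen wins 24–15.
  Delta vs Harbor: Delta wins 21–18.
  Delta vs Juno: Juno wins 28–11.
  Delta vs Citadel: Citadel wins 29–10.
  Lumen vs Harbor: Lumen wins 38–1.
  Lumen vs Juno: Lumen wins 29–10.
  Lumen vs Citadel: Citadel wins 21–18.
  Harbor vs Juno: Harbor wins 22–17.
  Harbor vs Citadel: Citadel wins 21–18.
  Juno vs Citadel: Citadel wins 29–10.
Copeland scores (wins − losses):
  Delta: 1 − 3 = -2
  Lumen: 3 − 1 = 2
  Harbor: 1 − 3 = -2
  Juno: 1 − 3 = -2
  Citadel: 4 − 0 = 4
Citadel has the best Copeland score.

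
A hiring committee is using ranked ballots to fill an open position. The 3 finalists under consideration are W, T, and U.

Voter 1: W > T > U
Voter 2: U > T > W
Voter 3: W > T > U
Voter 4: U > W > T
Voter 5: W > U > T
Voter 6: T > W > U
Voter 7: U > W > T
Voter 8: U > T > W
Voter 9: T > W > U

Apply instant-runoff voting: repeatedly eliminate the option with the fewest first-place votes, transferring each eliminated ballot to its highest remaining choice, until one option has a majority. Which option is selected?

W

Round 1: U 4, W 3, T 2. T has the fewest and is eliminated.
Round 2: W 5, U 4. W has a majority.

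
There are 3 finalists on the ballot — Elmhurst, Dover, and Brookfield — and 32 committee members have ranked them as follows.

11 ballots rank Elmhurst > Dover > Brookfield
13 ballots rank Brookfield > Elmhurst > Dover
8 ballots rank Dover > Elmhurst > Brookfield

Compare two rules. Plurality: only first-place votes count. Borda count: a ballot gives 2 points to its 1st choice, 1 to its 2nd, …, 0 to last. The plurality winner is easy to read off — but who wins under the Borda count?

Plurality first-place counts: Elmhurst 11, Dover 8, Brookfield 13 → Brookfield.
Borda totals: Elmhurst 43, Dover 27, Brookfield 26 → Elmhurst.

Elmhurst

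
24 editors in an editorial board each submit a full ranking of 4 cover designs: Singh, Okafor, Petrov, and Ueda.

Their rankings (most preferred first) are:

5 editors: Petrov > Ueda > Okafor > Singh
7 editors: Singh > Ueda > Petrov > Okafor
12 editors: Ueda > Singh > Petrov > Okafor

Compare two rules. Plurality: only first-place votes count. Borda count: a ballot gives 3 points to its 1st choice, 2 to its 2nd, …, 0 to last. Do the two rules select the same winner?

Yes

Plurality first-place counts: Singh 7, Okafor 0, Petrov 5, Ueda 12 → Ueda.
Borda totals: Singh 45, Okafor 5, Petrov 34, Ueda 60 → Ueda.
The two rules agree on Ueda.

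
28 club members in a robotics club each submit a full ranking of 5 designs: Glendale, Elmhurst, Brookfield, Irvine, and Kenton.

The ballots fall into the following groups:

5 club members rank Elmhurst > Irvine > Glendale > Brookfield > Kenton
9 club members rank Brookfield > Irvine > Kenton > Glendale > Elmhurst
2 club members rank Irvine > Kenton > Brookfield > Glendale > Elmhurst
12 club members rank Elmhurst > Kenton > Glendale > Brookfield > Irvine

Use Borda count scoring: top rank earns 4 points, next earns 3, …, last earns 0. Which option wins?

Elmhurst

Borda scores:
  Glendale: 5·2 + 9·1 + 2·1 + 12·2 = 45
  Elmhurst: 5·4 + 9·0 + 2·0 + 12·4 = 68
  Brookfield: 5·1 + 9·4 + 2·2 + 12·1 = 57
  Irvine: 5·3 + 9·3 + 2·4 + 12·0 = 50
  Kenton: 5·0 + 9·2 + 2·3 + 12·3 = 60
Elmhurst has the highest total.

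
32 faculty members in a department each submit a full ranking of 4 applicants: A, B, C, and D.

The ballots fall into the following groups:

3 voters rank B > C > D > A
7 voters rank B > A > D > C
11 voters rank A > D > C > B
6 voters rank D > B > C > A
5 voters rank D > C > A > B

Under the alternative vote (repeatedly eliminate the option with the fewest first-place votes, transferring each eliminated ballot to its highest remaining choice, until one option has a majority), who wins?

A

Round 1: A 11, D 11, B 10, C 0. C has the fewest and is eliminated.
Round 2: A 11, D 11, B 10. B has the fewest and is eliminated.
Round 3: A 18, D 14. A has a majority.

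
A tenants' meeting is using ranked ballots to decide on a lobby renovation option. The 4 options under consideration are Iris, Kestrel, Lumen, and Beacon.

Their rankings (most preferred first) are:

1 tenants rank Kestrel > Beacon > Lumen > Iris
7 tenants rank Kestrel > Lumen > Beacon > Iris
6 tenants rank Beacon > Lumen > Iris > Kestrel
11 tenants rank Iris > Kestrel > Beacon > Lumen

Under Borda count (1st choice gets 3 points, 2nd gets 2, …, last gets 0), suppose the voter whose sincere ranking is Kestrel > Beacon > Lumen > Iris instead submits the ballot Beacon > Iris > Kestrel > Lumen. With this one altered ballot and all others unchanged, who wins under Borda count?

Borda totals with the altered ballot: Iris 41, Kestrel 44, Lumen 26, Beacon 39.
The winner is unchanged: still Kestrel.

Kestrel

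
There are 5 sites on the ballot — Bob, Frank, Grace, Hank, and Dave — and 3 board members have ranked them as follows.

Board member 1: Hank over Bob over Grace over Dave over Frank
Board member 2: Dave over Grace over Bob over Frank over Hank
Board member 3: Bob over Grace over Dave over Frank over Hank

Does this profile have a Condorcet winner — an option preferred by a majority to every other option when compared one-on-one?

Yes

Head-to-head results (3 voters total):
Bob vs Frank: Bob wins 3–0.
Bob vs Grace: Bob wins 2–1.
Bob vs Hank: Bob wins 2–1.
Bob vs Dave: Bob wins 2–1.
Frank vs Grace: Grace wins 3–0.
Frank vs Hank: Frank wins 2–1.
Frank vs Dave: Dave wins 3–0.
Grace vs Hank: Grace wins 2–1.
Grace vs Dave: Grace wins 2–1.
Hank vs Dave: Dave wins 2–1.
Bob beats each rival — Frank (3–0), Grace (2–1), Hank (2–1), Dave (2–1) — so Bob is the Condorcet winner.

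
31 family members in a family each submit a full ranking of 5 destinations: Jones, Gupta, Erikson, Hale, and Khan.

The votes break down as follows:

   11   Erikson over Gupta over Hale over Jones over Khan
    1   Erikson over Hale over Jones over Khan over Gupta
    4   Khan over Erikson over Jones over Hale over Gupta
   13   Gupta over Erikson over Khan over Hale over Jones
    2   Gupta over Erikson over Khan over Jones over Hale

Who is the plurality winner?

First-place vote totals:
  Jones: 0
  Gupta: 15
  Erikson: 12
  Hale: 0
  Khan: 4
Gupta has the most first-place votes.

Gupta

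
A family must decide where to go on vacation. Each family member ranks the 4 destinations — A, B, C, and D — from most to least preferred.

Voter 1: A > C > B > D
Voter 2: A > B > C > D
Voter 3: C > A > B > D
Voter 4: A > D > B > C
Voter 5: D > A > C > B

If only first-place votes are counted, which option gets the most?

First-place vote totals:
  A: 3
  B: 0
  C: 1
  D: 1
A has the most first-place votes.

A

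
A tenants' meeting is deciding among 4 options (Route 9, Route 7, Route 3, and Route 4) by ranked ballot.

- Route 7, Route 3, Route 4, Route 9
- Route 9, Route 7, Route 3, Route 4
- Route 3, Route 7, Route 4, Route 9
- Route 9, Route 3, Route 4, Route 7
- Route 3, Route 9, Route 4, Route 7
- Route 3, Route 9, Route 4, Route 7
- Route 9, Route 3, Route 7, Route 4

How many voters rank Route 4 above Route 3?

0

Ballots ranking Route 4 above Route 3: 0.
Ballots ranking Route 3 above Route 4: 7.
So 0 of 7 voters prefer Route 4 to Route 3.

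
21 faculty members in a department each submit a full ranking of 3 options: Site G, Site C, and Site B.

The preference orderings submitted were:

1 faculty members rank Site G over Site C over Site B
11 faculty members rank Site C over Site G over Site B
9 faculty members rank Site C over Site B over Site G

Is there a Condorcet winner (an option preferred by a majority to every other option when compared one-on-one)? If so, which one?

Head-to-head results (21 voters total):
Site G vs Site C: Site C wins 20–1.
Site G vs Site B: Site G wins 12–9.
Site C vs Site B: Site C wins 21–0.
Site C beats each rival — Site G (20–1), Site B (21–0) — so Site C is the Condorcet winner.

Site C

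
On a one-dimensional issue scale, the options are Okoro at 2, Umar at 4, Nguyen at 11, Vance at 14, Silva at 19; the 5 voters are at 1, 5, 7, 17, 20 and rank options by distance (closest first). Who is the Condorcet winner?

Umar

With single-peaked preferences on a line, the Condorcet winner is the candidate closest to the median voter.
The median voter (position 7) is closest to Umar at 4.
Check: Umar vs Silva — voters closer to Umar: 3 of 5.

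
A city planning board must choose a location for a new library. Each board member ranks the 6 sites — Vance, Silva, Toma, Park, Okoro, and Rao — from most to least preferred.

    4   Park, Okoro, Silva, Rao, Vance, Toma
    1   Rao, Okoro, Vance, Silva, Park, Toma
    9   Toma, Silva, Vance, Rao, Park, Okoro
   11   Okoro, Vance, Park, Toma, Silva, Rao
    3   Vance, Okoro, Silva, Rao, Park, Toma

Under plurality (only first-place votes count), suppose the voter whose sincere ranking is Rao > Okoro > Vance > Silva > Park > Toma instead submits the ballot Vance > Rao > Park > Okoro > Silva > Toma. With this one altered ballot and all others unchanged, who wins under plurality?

Okoro

First-place totals with the altered ballot: Vance 4, Silva 0, Toma 9, Park 4, Okoro 11, Rao 0.
The winner is unchanged: still Okoro.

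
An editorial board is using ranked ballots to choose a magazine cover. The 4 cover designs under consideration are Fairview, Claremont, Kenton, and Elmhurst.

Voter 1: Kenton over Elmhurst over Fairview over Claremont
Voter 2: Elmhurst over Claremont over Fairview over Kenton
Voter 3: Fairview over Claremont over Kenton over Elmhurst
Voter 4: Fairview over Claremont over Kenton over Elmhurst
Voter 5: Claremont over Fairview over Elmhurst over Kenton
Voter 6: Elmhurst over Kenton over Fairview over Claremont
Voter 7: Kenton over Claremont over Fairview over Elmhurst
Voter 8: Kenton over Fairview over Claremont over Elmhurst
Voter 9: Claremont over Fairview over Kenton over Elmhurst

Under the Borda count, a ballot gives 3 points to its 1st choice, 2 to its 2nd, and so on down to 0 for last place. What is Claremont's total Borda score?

Borda scores:
  Fairview: 1 + 1 + 3 + 3 + 2 + 1 + 1 + 2 + 2 = 16
  Claremont: 0 + 2 + 2 + 2 + 3 + 0 + 2 + 1 + 3 = 15
  Kenton: 3 + 0 + 1 + 1 + 0 + 2 + 3 + 3 + 1 = 14
  Elmhurst: 2 + 3 + 0 + 0 + 1 + 3 + 0 + 0 + 0 = 9

15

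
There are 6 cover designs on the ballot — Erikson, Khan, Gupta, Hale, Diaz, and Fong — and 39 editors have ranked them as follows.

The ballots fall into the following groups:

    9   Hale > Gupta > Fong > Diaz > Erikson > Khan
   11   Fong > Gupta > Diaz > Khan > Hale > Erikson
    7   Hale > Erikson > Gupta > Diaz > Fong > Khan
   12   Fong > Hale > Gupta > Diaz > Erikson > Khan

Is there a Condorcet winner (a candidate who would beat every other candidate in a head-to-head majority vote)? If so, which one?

Head-to-head results (39 voters total):
Erikson vs Khan: Erikson wins 28–11.
Erikson vs Gupta: Gupta wins 32–7.
Erikson vs Hale: Hale wins 39–0.
Erikson vs Diaz: Diaz wins 32–7.
Erikson vs Fong: Fong wins 32–7.
Khan vs Gupta: Gupta wins 39–0.
Khan vs Hale: Hale wins 28–11.
Khan vs Diaz: Diaz wins 39–0.
Khan vs Fong: Fong wins 39–0.
Gupta vs Hale: Hale wins 28–11.
Gupta vs Diaz: Gupta wins 39–0.
Gupta vs Fong: Fong wins 23–16.
Hale vs Diaz: Hale wins 28–11.
Hale vs Fong: Fong wins 23–16.
Diaz vs Fong: Fong wins 32–7.
Fong beats each rival — Erikson (32–7), Khan (39–0), Gupta (23–16), Hale (23–16), Diaz (32–7) — so Fong is the Condorcet winner.

Fong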